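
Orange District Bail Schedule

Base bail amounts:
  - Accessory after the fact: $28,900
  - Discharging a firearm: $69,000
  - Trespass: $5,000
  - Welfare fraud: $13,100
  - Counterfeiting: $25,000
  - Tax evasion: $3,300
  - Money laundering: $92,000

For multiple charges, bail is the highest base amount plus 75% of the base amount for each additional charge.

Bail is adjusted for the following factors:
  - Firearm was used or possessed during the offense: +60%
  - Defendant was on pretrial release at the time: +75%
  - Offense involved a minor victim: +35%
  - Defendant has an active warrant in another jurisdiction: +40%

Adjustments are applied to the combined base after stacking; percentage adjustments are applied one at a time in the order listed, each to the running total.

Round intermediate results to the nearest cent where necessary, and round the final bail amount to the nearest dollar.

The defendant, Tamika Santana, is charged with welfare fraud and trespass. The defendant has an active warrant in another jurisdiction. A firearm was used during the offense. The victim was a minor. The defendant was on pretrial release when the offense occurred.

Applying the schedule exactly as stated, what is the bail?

Base amounts from the schedule: welfare fraud $13,100; trespass $5,000.
Stacking rule: highest base plus 75% of each additional charge. Highest is welfare fraud at $13,100. Additional: $5,000 × 75% = $3,750. Combined base = $13,100 + $3,750 = $16,850.
Firearm was used or possessed during the offense (+60%): $16,850 × 1.6 = $26,960.
Defendant was on pretrial release at the time (+75%): $26,960 × 1.75 = $47,180.
Offense involved a minor victim (+35%): $47,180 × 1.35 = $63,693.
Defendant has an active warrant in another jurisdiction (+40%): $63,693 × 1.4 = $89,170.20.
Rounded to the nearest dollar: $89,170.

$89,170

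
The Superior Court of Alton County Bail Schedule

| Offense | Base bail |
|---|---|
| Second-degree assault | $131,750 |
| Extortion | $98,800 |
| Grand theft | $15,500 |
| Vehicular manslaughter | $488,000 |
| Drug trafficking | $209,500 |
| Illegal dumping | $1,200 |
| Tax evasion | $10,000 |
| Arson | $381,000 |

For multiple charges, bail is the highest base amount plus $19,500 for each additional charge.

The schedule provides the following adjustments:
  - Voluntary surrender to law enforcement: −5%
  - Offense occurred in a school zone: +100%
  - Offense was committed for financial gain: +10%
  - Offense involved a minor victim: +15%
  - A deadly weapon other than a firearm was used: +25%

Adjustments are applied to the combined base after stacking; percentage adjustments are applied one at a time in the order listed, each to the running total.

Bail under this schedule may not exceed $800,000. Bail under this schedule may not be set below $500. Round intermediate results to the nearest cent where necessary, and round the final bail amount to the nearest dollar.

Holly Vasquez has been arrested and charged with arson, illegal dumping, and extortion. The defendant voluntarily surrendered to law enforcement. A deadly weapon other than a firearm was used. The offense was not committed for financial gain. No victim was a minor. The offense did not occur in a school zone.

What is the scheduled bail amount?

Base amounts from the schedule: arson $381,000; illegal dumping $1,200; extortion $98,800.
Stacking rule: highest base plus $19,500 per additional charge. Highest is arson at $381,000; 2 additional charges → +$39,000. Combined base = $420,000.
Voluntary surrender to law enforcement (−5%): $420,000 × 0.95 = $399,000.
A deadly weapon other than a firearm was used (+25%): $399,000 × 1.25 = $498,750.
$498,750 is within the $800,000 maximum.
$498,750 is at or above the $500 minimum.

$498,750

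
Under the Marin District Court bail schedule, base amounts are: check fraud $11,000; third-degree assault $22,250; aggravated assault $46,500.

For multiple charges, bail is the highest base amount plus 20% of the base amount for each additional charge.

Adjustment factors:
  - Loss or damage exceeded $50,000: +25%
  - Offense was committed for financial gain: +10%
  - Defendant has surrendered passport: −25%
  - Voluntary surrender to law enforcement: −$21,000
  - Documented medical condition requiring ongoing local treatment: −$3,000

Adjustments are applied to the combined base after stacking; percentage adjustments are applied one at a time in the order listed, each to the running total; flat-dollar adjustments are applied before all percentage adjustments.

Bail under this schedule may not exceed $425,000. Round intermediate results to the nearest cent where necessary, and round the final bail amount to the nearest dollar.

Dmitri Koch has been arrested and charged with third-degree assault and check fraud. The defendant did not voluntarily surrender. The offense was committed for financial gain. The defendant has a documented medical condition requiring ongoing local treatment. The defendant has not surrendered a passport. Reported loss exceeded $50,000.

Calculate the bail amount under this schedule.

Base amounts from the schedule: third-degree assault $22,250; check fraud $11,000.
Stacking rule: highest base plus 20% of each additional charge. Highest is third-degree assault at $22,250. Additional: $11,000 × 20% = $2,200. Combined base = $22,250 + $2,200 = $24,450.
Documented medical condition requiring ongoing local treatment (−$3,000 flat): $24,450 − $3,000 = $21,450.
Loss or damage exceeded $50,000 (+25%): $21,450 × 1.25 = $26,812.50.
Offense was committed for financial gain (+10%): $26,812.50 × 1.1 = $29,493.75.
$29,493.75 is within the $425,000 maximum.
Rounded to the nearest dollar: $29,494.

$29,494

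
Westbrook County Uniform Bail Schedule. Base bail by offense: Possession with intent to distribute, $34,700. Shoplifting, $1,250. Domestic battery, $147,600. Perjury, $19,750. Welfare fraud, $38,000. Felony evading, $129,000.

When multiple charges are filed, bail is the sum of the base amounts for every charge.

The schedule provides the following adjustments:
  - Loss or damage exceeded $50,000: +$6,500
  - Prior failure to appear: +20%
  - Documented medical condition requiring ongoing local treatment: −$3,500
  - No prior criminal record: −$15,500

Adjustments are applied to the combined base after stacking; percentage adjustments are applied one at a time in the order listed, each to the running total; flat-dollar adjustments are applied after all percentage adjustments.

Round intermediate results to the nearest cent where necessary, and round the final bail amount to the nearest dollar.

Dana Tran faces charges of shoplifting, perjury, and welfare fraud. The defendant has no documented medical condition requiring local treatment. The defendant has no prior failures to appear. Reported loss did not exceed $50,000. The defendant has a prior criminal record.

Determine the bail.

$59,000

Base amounts from the schedule: shoplifting $1,250; perjury $19,750; welfare fraud $38,000.
Stacking rule: sum of all bases. $1,250 + $19,750 + $38,000 = $59,000.
No adjustment factors apply to this defendant.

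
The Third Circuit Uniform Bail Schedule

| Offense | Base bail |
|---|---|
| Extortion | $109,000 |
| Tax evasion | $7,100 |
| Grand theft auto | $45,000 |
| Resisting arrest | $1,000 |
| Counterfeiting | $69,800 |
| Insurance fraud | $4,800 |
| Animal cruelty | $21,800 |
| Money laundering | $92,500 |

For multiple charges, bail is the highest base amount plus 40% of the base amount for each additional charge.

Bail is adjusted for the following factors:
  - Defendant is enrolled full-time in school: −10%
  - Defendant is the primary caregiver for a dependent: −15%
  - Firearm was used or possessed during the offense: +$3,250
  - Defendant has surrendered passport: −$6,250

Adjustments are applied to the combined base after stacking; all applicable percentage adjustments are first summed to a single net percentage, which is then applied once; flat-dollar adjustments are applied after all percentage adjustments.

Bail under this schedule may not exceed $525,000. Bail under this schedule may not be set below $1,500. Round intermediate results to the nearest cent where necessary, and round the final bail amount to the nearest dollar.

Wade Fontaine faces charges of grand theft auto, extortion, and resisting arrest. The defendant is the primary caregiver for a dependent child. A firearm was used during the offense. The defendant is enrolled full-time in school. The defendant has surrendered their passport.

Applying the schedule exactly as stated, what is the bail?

Base amounts from the schedule: grand theft auto $45,000; extortion $109,000; resisting arrest $1,000.
Stacking rule: highest base plus 40% of each additional charge. Highest is extortion at $109,000. Additional: $45,000 × 40% = $18,000; $1,000 × 40% = $400. Combined base = $109,000 + $18,400 = $127,400.
Net percentage adjustment: −10% −15% = −25%. $127,400 × 0.75 = $95,550.
Firearm was used or possessed during the offense (+$3,250 flat): $95,550 + $3,250 = $98,800.
Defendant has surrendered passport (−$6,250 flat): $98,800 − $6,250 = $92,550.
$92,550 is within the $525,000 maximum.
$92,550 is at or above the $1,500 minimum.

$92,550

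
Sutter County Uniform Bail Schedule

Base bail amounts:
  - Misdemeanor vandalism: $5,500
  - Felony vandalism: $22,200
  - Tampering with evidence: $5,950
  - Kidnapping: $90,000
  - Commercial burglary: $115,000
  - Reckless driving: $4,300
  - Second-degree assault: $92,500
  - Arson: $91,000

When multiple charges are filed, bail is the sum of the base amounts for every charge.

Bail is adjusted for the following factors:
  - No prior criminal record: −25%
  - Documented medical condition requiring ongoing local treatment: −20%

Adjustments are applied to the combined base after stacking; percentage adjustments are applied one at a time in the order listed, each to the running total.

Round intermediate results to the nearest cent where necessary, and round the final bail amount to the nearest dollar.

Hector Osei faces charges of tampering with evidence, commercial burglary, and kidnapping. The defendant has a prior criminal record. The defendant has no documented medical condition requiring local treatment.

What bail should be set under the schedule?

$210,950

Base amounts from the schedule: tampering with evidence $5,950; commercial burglary $115,000; kidnapping $90,000.
Stacking rule: sum of all bases. $5,950 + $115,000 + $90,000 = $210,950.
No adjustment factors apply to this defendant.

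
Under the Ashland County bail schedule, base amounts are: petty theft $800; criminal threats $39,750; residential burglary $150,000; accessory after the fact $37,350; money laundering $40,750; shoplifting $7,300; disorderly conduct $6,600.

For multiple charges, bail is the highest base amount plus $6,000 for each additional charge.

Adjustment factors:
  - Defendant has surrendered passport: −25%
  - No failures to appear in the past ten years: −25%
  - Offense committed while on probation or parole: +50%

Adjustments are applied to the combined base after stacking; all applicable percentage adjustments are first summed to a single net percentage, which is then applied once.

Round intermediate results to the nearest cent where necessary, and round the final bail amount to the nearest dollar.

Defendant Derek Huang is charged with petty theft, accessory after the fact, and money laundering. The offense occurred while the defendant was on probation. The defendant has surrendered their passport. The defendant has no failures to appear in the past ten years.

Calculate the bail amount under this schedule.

Base amounts from the schedule: petty theft $800; accessory after the fact $37,350; money laundering $40,750.
Stacking rule: highest base plus $6,000 per additional charge. Highest is money laundering at $40,750; 2 additional charges → +$12,000. Combined base = $52,750.
Net percentage adjustment: −25% −25% +50% = +0%. $52,750 × 1 = $52,750.

$52,750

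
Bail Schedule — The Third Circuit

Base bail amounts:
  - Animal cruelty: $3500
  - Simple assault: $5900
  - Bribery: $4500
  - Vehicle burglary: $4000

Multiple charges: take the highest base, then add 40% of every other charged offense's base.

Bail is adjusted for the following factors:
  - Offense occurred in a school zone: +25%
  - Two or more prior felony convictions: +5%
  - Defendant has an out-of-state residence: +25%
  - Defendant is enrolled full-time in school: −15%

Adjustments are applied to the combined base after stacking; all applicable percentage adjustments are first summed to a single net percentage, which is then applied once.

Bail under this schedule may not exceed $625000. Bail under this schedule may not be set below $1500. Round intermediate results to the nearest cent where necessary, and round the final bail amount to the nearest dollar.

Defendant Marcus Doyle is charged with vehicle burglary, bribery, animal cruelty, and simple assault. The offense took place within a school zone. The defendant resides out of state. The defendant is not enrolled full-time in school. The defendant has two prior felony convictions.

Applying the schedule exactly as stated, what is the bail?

$16585

Base amounts from the schedule: vehicle burglary $4000; bribery $4500; animal cruelty $3500; simple assault $5900.
Stacking rule: highest base plus 40% of each additional charge. Highest is simple assault at $5900. Additional: $4000 × 40% = $1600; $4500 × 40% = $1800; $3500 × 40% = $1400. Combined base = $5900 + $4800 = $10700.
Net percentage adjustment: +25% +5% +25% = +55%. $10700 × 1.55 = $16585.
$16585 is within the $625000 maximum.
$16585 is at or above the $1500 minimum.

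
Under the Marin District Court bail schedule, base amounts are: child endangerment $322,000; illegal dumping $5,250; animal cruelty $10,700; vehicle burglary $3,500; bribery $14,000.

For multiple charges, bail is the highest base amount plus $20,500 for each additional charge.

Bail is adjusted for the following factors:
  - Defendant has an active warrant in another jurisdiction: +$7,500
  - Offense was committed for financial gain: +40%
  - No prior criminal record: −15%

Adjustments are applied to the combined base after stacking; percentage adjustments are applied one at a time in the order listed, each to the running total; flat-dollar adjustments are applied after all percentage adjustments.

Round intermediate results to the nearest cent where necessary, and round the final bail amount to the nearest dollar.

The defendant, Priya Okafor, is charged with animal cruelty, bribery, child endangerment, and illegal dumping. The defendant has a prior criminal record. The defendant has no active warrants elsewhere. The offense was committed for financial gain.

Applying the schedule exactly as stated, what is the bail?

$536,900

Base amounts from the schedule: animal cruelty $10,700; bribery $14,000; child endangerment $322,000; illegal dumping $5,250.
Stacking rule: highest base plus $20,500 per additional charge. Highest is child endangerment at $322,000; 3 additional charges → +$61,500. Combined base = $383,500.
Offense was committed for financial gain (+40%): $383,500 × 1.4 = $536,900.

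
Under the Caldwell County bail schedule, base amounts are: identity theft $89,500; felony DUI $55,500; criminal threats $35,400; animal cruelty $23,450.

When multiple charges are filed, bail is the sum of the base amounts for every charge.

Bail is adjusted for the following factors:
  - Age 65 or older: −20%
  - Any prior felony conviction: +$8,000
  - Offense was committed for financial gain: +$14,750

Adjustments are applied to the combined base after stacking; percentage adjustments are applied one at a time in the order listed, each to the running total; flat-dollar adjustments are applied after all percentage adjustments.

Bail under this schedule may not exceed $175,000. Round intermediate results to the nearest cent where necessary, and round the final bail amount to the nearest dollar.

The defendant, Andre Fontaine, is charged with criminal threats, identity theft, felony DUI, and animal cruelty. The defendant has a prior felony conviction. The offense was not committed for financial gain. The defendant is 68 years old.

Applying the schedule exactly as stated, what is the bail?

$171,080

Base amounts from the schedule: criminal threats $35,400; identity theft $89,500; felony DUI $55,500; animal cruelty $23,450.
Stacking rule: sum of all bases. $35,400 + $89,500 + $55,500 + $23,450 = $203,850.
Age 65 or older (−20%): $203,850 × 0.8 = $163,080.
Any prior felony conviction (+$8,000 flat): $163,080 + $8,000 = $171,080.
$171,080 is within the $175,000 maximum.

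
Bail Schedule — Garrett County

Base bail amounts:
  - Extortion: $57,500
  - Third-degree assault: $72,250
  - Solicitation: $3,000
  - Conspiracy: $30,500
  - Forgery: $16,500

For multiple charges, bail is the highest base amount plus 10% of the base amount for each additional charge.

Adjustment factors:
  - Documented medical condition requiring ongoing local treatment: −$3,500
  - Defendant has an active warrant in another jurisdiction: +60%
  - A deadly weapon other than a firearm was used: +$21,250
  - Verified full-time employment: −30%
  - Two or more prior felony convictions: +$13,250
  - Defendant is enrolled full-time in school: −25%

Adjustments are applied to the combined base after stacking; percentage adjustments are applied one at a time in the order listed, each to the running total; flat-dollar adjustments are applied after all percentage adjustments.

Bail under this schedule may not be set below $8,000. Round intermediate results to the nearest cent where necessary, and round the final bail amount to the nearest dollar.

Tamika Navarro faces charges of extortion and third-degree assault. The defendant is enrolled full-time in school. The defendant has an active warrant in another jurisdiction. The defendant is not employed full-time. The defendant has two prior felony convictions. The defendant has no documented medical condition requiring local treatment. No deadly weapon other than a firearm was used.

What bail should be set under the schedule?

Base amounts from the schedule: extortion $57,500; third-degree assault $72,250.
Stacking rule: highest base plus 10% of each additional charge. Highest is third-degree assault at $72,250. Additional: $57,500 × 10% = $5,750. Combined base = $72,250 + $5,750 = $78,000.
Defendant has an active warrant in another jurisdiction (+60%): $78,000 × 1.6 = $124,800.
Defendant is enrolled full-time in school (−25%): $124,800 × 0.75 = $93,600.
Two or more prior felony convictions (+$13,250 flat): $93,600 + $13,250 = $106,850.
$106,850 is at or above the $8,000 minimum.

$106,850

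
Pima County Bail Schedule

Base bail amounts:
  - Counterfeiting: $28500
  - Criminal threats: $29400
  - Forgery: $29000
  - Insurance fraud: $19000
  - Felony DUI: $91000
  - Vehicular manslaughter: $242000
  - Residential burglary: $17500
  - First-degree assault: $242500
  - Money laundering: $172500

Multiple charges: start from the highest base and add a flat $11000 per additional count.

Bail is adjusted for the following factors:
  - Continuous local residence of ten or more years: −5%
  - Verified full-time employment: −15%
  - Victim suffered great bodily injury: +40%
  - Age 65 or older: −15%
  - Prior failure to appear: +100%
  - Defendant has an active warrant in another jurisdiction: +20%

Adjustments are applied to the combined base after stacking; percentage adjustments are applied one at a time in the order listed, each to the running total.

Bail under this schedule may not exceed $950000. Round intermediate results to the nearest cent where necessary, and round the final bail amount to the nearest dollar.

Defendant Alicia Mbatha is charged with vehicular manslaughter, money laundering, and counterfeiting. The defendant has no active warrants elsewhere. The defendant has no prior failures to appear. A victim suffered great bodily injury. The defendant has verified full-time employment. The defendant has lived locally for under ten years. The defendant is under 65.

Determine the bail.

$314160

Base amounts from the schedule: vehicular manslaughter $242000; money laundering $172500; counterfeiting $28500.
Stacking rule: highest base plus $11000 per additional charge. Highest is vehicular manslaughter at $242000; 2 additional charges → +$22000. Combined base = $264000.
Verified full-time employment (−15%): $264000 × 0.85 = $224400.
Victim suffered great bodily injury (+40%): $224400 × 1.4 = $314160.
$314160 is within the $950000 maximum.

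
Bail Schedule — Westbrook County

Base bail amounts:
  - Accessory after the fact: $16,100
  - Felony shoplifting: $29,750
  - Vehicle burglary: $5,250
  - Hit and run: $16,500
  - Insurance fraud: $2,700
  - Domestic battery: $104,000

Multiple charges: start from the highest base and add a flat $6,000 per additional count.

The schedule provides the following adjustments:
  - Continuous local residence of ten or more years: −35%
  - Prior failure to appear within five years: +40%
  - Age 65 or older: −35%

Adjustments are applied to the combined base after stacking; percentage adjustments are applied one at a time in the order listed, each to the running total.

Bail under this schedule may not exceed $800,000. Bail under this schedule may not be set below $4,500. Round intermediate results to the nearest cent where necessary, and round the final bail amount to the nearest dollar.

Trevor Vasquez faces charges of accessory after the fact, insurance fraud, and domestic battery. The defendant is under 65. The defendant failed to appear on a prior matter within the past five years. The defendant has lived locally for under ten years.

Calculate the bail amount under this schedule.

Base amounts from the schedule: accessory after the fact $16,100; insurance fraud $2,700; domestic battery $104,000.
Stacking rule: highest base plus $6,000 per additional charge. Highest is domestic battery at $104,000; 2 additional charges → +$12,000. Combined base = $116,000.
Prior failure to appear within five years (+40%): $116,000 × 1.4 = $162,400.
$162,400 is within the $800,000 maximum.
$162,400 is at or above the $4,500 minimum.

$162,400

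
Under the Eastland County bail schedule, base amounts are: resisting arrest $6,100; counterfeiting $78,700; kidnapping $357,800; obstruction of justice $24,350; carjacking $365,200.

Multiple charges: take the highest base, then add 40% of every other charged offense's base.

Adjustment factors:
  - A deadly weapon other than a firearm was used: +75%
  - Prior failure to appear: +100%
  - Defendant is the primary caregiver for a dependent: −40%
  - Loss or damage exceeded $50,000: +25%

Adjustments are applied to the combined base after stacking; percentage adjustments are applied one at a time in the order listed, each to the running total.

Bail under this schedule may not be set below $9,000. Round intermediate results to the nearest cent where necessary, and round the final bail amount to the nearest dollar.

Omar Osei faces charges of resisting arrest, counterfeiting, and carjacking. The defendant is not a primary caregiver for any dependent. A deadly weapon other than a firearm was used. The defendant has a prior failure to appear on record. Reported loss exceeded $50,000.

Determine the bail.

Base amounts from the schedule: resisting arrest $6,100; counterfeiting $78,700; carjacking $365,200.
Stacking rule: highest base plus 40% of each additional charge. Highest is carjacking at $365,200. Additional: $6,100 × 40% = $2,440; $78,700 × 40% = $31,480. Combined base = $365,200 + $33,920 = $399,120.
A deadly weapon other than a firearm was used (+75%): $399,120 × 1.75 = $698,460.
Prior failure to appear (+100%): $698,460 × 2 = $1,396,920.
Loss or damage exceeded $50,000 (+25%): $1,396,920 × 1.25 = $1,746,150.
$1,746,150 is at or above the $9,000 minimum.

$1,746,150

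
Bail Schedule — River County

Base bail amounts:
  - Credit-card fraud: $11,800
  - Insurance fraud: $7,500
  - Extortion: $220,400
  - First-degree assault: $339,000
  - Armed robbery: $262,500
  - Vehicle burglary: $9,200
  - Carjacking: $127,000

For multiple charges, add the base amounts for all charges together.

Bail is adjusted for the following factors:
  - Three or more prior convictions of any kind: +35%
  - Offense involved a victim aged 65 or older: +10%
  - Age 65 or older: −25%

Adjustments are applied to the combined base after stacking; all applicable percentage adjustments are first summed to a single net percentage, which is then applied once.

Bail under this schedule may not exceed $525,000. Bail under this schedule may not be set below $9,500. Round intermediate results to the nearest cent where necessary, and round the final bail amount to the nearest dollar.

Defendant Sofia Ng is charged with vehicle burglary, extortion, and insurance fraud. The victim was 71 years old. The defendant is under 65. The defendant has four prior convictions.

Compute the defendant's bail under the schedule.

$343,795

Base amounts from the schedule: vehicle burglary $9,200; extortion $220,400; insurance fraud $7,500.
Stacking rule: sum of all bases. $9,200 + $220,400 + $7,500 = $237,100.
Net percentage adjustment: +35% +10% = +45%. $237,100 × 1.45 = $343,795.
$343,795 is within the $525,000 maximum.
$343,795 is at or above the $9,500 minimum.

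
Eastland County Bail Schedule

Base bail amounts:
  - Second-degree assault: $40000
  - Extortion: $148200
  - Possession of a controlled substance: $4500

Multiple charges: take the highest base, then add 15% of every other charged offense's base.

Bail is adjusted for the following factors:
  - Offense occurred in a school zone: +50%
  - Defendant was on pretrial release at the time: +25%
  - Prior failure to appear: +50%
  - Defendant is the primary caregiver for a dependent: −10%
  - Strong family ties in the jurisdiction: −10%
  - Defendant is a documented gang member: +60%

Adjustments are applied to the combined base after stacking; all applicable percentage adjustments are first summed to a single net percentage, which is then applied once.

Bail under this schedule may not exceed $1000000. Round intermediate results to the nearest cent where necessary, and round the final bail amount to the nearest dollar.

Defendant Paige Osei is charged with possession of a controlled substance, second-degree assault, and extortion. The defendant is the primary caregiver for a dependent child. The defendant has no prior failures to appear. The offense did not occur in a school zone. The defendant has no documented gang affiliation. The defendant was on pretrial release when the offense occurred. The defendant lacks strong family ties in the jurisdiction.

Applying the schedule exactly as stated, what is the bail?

$178106

Base amounts from the schedule: possession of a controlled substance $4500; second-degree assault $40000; extortion $148200.
Stacking rule: highest base plus 15% of each additional charge. Highest is extortion at $148200. Additional: $4500 × 15% = $675; $40000 × 15% = $6000. Combined base = $148200 + $6675 = $154875.
Net percentage adjustment: +25% −10% = +15%. $154875 × 1.15 = $178106.25.
$178106.25 is within the $1000000 maximum.
Rounded to the nearest dollar: $178106.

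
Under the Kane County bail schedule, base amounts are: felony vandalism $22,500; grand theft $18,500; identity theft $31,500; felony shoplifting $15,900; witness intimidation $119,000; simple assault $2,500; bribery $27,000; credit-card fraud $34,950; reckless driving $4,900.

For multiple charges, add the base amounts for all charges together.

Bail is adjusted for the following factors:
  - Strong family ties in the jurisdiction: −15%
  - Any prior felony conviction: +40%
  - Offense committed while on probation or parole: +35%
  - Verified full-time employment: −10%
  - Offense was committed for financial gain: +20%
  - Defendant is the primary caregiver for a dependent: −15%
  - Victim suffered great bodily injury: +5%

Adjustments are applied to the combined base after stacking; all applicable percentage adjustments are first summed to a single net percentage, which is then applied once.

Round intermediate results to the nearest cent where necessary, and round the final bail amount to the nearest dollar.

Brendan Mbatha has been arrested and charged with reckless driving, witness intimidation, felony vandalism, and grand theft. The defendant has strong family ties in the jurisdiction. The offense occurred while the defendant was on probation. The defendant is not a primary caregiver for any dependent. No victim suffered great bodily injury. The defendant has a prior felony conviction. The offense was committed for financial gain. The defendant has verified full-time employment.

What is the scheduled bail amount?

$280,330

Base amounts from the schedule: reckless driving $4,900; witness intimidation $119,000; felony vandalism $22,500; grand theft $18,500.
Stacking rule: sum of all bases. $4,900 + $119,000 + $22,500 + $18,500 = $164,900.
Net percentage adjustment: −15% +40% +35% −10% +20% = +70%. $164,900 × 1.7 = $280,330.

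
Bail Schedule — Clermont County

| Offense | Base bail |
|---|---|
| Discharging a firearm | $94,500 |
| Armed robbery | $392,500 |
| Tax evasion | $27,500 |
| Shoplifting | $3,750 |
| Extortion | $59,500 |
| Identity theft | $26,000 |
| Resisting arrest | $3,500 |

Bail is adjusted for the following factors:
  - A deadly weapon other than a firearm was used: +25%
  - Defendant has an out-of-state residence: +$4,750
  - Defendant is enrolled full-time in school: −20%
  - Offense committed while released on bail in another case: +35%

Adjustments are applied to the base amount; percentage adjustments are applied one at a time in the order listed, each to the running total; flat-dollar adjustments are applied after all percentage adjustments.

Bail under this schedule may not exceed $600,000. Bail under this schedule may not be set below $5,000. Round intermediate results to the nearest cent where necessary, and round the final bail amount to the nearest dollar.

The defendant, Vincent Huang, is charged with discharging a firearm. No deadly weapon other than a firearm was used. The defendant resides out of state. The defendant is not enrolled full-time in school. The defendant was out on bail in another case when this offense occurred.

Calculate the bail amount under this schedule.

Base amounts from the schedule: discharging a firearm $94,500.
Single charge. Combined base = $94,500.
Offense committed while released on bail in another case (+35%): $94,500 × 1.35 = $127,575.
Defendant has an out-of-state residence (+$4,750 flat): $127,575 + $4,750 = $132,325.
$132,325 is within the $600,000 maximum.
$132,325 is at or above the $5,000 minimum.

$132,325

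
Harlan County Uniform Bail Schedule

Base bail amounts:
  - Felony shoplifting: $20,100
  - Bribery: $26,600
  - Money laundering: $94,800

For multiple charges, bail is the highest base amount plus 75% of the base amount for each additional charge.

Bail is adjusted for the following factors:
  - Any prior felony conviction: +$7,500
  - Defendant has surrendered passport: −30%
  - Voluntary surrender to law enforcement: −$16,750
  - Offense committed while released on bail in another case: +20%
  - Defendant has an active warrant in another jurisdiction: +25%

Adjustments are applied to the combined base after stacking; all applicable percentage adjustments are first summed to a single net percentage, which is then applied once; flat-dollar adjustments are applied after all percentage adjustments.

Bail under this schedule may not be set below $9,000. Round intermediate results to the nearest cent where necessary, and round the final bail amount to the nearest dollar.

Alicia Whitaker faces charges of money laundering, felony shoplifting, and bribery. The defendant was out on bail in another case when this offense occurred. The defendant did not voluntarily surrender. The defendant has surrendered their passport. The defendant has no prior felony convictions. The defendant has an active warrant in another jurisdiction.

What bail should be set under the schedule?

Base amounts from the schedule: money laundering $94,800; felony shoplifting $20,100; bribery $26,600.
Stacking rule: highest base plus 75% of each additional charge. Highest is money laundering at $94,800. Additional: $20,100 × 75% = $15,075; $26,600 × 75% = $19,950. Combined base = $94,800 + $35,025 = $129,825.
Net percentage adjustment: −30% +20% +25% = +15%. $129,825 × 1.15 = $149,298.75.
$149,298.75 is at or above the $9,000 minimum.
Rounded to the nearest dollar: $149,299.

$149,299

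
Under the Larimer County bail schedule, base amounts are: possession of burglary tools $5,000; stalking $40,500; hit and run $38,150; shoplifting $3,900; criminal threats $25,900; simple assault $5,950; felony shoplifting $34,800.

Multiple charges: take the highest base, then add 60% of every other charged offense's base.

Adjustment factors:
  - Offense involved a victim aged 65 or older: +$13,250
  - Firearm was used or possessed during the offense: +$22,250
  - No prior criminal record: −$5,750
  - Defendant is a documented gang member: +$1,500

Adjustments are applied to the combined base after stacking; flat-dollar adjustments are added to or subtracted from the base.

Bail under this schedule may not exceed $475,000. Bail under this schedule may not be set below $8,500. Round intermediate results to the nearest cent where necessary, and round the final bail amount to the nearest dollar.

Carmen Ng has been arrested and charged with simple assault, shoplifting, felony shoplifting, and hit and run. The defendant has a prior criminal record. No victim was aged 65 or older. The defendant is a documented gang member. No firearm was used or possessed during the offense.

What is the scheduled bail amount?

Base amounts from the schedule: simple assault $5,950; shoplifting $3,900; felony shoplifting $34,800; hit and run $38,150.
Stacking rule: highest base plus 60% of each additional charge. Highest is hit and run at $38,150. Additional: $5,950 × 60% = $3,570; $3,900 × 60% = $2,340; $34,800 × 60% = $20,880. Combined base = $38,150 + $26,790 = $64,940.
Defendant is a documented gang member (+$1,500 flat): $64,940 + $1,500 = $66,440.
$66,440 is within the $475,000 maximum.
$66,440 is at or above the $8,500 minimum.

$66,440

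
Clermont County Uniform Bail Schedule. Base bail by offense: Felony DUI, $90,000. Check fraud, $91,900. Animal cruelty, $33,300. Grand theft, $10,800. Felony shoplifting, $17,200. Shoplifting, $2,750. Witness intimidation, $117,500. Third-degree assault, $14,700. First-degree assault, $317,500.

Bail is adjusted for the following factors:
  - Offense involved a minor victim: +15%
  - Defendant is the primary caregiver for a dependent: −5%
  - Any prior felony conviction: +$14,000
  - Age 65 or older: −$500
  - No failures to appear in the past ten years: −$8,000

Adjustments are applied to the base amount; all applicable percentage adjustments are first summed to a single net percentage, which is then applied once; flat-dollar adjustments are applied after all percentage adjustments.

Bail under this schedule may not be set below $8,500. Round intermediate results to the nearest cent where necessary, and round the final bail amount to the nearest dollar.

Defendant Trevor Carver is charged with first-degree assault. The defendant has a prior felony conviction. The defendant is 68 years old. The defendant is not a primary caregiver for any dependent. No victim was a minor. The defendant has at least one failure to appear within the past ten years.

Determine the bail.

Base amounts from the schedule: first-degree assault $317,500.
Single charge. Combined base = $317,500.
Any prior felony conviction (+$14,000 flat): $317,500 + $14,000 = $331,500.
Age 65 or older (−$500 flat): $331,500 − $500 = $331,000.
$331,000 is at or above the $8,500 minimum.

$331,000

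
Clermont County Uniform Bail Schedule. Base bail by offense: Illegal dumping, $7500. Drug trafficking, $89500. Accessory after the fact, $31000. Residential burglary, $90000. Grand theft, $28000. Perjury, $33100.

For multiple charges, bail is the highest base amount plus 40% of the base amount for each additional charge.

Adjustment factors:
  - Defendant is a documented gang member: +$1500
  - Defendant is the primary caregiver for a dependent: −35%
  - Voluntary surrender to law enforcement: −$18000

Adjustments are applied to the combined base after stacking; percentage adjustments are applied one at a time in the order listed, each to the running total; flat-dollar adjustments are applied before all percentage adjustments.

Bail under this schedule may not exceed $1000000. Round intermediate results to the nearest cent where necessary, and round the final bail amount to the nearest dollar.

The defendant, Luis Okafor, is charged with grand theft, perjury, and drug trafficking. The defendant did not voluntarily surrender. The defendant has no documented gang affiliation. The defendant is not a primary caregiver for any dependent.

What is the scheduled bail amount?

$113940

Base amounts from the schedule: grand theft $28000; perjury $33100; drug trafficking $89500.
Stacking rule: highest base plus 40% of each additional charge. Highest is drug trafficking at $89500. Additional: $28000 × 40% = $11200; $33100 × 40% = $13240. Combined base = $89500 + $24440 = $113940.
No adjustment factors apply to this defendant.
$113940 is within the $1000000 maximum.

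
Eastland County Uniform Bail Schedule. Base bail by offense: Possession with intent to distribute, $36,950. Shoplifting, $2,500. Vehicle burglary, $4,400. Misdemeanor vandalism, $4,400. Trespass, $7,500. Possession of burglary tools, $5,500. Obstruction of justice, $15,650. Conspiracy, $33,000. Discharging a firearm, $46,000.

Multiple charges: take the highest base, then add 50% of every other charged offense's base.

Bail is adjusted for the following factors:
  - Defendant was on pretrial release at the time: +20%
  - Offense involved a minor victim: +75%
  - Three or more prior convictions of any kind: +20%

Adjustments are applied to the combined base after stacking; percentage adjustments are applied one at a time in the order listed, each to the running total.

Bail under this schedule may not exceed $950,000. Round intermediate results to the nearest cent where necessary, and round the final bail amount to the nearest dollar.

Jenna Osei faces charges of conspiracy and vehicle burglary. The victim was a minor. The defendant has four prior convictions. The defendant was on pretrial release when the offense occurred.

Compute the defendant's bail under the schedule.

Base amounts from the schedule: conspiracy $33,000; vehicle burglary $4,400.
Stacking rule: highest base plus 50% of each additional charge. Highest is conspiracy at $33,000. Additional: $4,400 × 50% = $2,200. Combined base = $33,000 + $2,200 = $35,200.
Defendant was on pretrial release at the time (+20%): $35,200 × 1.2 = $42,240.
Offense involved a minor victim (+75%): $42,240 × 1.75 = $73,920.
Three or more prior convictions of any kind (+20%): $73,920 × 1.2 = $88,704.
$88,704 is within the $950,000 maximum.

$88,704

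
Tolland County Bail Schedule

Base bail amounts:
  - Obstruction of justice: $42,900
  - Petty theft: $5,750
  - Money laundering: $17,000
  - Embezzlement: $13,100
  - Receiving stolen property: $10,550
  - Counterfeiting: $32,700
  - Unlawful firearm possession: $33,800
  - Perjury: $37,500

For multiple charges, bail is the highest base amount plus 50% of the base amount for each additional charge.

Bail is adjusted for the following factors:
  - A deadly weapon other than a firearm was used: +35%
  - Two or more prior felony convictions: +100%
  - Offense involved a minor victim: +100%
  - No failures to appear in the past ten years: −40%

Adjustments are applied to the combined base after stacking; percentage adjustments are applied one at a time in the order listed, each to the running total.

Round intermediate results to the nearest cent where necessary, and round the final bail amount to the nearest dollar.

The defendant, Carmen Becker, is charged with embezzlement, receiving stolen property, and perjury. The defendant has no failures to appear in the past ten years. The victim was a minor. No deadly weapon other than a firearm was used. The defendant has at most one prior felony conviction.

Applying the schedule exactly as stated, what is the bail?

Base amounts from the schedule: embezzlement $13,100; receiving stolen property $10,550; perjury $37,500.
Stacking rule: highest base plus 50% of each additional charge. Highest is perjury at $37,500. Additional: $13,100 × 50% = $6,550; $10,550 × 50% = $5,275. Combined base = $37,500 + $11,825 = $49,325.
Offense involved a minor victim (+100%): $49,325 × 2 = $98,650.
No failures to appear in the past ten years (−40%): $98,650 × 0.6 = $59,190.

$59,190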